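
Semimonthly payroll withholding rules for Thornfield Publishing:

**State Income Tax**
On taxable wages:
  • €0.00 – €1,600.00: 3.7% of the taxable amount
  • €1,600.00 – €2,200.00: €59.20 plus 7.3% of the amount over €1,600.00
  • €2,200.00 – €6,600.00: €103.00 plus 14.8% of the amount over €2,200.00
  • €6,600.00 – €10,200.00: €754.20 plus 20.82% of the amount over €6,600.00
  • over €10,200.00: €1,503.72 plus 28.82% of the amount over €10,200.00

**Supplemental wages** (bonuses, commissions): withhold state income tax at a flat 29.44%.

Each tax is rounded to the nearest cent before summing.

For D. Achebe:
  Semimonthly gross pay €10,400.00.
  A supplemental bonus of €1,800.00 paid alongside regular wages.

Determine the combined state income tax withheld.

€2,091.28

State Income Tax: taxable = €10,400.00
  €1,503.72 + 28.82% × (€10,400.00 − €10,200.00) = €1,503.72 + 28.82% × €200.00 = €1,561.36
Supplemental (29.44% flat on bonus): 29.44% × €1,800.00 = €529.92
Total state income tax: €1,561.36 + €529.92 = €2,091.28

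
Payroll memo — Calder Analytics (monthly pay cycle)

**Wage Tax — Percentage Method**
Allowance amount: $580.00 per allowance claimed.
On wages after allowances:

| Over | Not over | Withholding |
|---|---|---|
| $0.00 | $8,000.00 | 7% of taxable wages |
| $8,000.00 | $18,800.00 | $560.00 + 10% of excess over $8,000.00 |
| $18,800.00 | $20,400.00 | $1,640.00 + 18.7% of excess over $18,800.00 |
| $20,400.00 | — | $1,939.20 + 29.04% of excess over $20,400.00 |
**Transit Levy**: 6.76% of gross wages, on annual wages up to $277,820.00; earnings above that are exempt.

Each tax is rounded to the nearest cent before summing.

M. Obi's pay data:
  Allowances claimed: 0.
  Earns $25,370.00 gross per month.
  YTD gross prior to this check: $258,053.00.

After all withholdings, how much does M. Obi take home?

Wage Tax: taxable = $25,370.00
  $1,939.20 + 29.04% × ($25,370.00 − $20,400.00) = $1,939.20 + 29.04% × $4,970.00 = $3,382.49
Transit Levy: cap $277,820.00 − YTD $258,053.00 = $19,767.00 subject; 6.76% × $19,767.00 = $1,336.25
Total withheld: $3,382.49 + $1,336.25 = $4,718.74
Net pay: $25,370.00 − $4,718.74 = $20,651.26

$20,651.26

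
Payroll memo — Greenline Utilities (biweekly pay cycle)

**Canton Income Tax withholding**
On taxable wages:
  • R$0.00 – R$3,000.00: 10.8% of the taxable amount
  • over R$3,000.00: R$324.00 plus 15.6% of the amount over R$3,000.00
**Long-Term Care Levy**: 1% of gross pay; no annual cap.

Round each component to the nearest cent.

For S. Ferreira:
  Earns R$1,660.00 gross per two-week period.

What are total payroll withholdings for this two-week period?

R$195.88

Canton Income Tax: taxable = R$1,660.00
  10.8% × R$1,660.00 = R$179.28
Long-Term Care Levy: 1% × R$1,660.00 = R$16.60
Total: R$179.28 + R$16.60 = R$195.88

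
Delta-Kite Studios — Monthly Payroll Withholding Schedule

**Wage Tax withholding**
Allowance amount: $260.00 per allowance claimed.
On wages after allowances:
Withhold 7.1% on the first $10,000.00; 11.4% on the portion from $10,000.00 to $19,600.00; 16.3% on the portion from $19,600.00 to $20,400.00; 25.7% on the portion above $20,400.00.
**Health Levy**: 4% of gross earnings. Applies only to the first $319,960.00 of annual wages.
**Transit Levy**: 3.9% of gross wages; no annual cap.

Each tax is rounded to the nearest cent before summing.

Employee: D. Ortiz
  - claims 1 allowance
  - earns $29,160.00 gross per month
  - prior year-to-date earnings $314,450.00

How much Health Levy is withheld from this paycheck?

Health Levy: cap $319,960.00 − YTD $314,450.00 = $5,510.00 subject; 4% × $5,510.00 = $220.40

$220.40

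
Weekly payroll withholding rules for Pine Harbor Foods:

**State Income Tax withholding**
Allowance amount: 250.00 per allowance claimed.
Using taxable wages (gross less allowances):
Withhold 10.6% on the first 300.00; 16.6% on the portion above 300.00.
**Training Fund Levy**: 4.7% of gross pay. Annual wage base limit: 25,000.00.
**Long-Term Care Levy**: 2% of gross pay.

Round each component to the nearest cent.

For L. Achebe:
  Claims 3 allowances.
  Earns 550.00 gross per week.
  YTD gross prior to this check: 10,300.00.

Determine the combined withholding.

36.85

State Income Tax: taxable = 550.00 − 3×250.00 = -200.00
  Taxable ≤ 0 → 0.00
Training Fund Levy: 4.7% × 550.00 = 25.85
Long-Term Care Levy: 2% × 550.00 = 11.00
Total: 0.00 + 25.85 + 11.00 = 36.85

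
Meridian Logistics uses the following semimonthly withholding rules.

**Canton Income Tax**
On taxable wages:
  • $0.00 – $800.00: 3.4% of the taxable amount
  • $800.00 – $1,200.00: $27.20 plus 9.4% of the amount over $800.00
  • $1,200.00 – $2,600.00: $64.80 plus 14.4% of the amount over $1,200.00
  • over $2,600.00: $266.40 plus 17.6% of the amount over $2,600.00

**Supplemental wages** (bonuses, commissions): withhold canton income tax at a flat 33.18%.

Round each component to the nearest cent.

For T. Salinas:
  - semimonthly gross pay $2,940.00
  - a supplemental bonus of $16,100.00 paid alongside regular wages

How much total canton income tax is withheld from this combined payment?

$5,668.22

Canton Income Tax: taxable = $2,940.00
  $266.40 + 17.6% × ($2,940.00 − $2,600.00) = $266.40 + 17.6% × $340.00 = $326.24
Supplemental (33.18% flat on bonus): 33.18% × $16,100.00 = $5,341.98
Total canton income tax: $326.24 + $5,341.98 = $5,668.22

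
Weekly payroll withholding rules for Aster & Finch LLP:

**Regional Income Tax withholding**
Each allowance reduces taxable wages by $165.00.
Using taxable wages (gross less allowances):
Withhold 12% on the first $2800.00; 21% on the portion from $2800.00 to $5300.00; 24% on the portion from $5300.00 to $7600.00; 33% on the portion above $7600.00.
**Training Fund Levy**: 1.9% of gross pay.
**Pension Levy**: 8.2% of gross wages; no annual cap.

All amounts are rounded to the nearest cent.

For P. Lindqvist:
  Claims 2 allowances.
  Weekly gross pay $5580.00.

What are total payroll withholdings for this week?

$1414.08

Regional Income Tax: taxable = $5580.00 − 2×$165.00 = $5250.00
  $336.00 + 21% × ($5250.00 − $2800.00) = $336.00 + 21% × $2450.00 = $850.50
Training Fund Levy: 1.9% × $5580.00 = $106.02
Pension Levy: 8.2% × $5580.00 = $457.56
Total: $850.50 + $106.02 + $457.56 = $1414.08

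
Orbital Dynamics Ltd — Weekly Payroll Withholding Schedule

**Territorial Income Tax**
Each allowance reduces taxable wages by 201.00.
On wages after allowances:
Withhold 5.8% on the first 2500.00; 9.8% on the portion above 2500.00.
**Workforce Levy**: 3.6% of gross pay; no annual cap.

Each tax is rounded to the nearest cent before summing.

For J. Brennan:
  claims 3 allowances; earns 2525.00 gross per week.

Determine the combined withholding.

202.38

Territorial Income Tax: taxable = 2525.00 − 3×201.00 = 1922.00
  5.8% × 1922.00 = 111.48
Workforce Levy: 3.6% × 2525.00 = 90.90
Total: 111.48 + 90.90 = 202.38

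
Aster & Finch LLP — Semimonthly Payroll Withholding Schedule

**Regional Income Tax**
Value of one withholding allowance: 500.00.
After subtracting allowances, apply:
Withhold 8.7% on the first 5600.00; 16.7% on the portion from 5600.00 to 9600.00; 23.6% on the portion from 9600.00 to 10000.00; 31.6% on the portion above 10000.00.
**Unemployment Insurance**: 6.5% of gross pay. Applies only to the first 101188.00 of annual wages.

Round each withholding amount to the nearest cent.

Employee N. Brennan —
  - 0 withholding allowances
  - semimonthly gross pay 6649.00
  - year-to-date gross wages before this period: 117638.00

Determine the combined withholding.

Regional Income Tax: taxable = 6649.00
  487.20 + 16.7% × (6649.00 − 5600.00) = 487.20 + 16.7% × 1049.00 = 662.38
Unemployment Insurance: YTD 117638.00 ≥ cap 101188.00 → 0.00
Total: 662.38 + 0.00 = 662.38

662.38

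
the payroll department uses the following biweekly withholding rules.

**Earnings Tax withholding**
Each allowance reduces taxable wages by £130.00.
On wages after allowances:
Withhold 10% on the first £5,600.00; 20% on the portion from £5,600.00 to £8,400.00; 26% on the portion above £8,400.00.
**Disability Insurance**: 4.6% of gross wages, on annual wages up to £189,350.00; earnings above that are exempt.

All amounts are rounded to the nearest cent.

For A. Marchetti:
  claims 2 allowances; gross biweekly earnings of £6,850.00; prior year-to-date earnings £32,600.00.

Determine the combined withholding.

Earnings Tax: taxable = £6,850.00 − 2×£130.00 = £6,590.00
  £560.00 + 20% × (£6,590.00 − £5,600.00) = £560.00 + 20% × £990.00 = £758.00
Disability Insurance: 4.6% × £6,850.00 = £315.10
Total: £758.00 + £315.10 = £1,073.10

£1,073.10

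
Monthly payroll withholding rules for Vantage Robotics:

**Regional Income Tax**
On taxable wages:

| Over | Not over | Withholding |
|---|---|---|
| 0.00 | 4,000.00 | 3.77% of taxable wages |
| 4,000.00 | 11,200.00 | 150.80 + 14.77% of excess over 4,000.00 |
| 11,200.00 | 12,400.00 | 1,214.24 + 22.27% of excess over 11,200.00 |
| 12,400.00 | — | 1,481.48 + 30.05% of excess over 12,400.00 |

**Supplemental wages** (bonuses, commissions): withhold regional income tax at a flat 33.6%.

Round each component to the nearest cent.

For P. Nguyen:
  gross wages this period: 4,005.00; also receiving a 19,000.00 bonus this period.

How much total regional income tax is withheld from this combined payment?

6,535.54

Regional Income Tax: taxable = 4,005.00
  150.80 + 14.77% × (4,005.00 − 4,000.00) = 150.80 + 14.77% × 5.00 = 151.54
Supplemental (33.6% flat on bonus): 33.6% × 19,000.00 = 6,384.00
Total regional income tax: 151.54 + 6,384.00 = 6,535.54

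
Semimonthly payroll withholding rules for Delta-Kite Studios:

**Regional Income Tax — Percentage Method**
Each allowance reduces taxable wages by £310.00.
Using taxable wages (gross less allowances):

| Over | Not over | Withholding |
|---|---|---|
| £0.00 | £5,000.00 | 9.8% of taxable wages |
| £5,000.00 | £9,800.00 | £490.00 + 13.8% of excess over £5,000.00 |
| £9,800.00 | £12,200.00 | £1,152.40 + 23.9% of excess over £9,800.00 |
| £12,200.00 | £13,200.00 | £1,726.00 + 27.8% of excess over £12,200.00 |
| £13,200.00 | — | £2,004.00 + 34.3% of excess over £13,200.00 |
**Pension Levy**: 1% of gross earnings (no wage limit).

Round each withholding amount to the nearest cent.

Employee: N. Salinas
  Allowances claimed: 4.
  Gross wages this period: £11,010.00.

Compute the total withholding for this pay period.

Regional Income Tax: taxable = £11,010.00 − 4×£310.00 = £9,770.00
  £490.00 + 13.8% × (£9,770.00 − £5,000.00) = £490.00 + 13.8% × £4,770.00 = £1,148.26
Pension Levy: 1% × £11,010.00 = £110.10
Total: £1,148.26 + £110.10 = £1,258.36

£1,258.36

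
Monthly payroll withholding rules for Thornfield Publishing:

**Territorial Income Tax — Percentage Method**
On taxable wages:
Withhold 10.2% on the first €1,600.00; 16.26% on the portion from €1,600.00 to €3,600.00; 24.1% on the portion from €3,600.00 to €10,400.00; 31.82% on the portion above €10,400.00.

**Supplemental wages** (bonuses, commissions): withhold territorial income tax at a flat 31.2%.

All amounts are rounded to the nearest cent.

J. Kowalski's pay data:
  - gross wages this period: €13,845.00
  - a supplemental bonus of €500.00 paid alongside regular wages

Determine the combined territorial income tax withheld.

Territorial Income Tax: taxable = €13,845.00
  €2,127.20 + 31.82% × (€13,845.00 − €10,400.00) = €2,127.20 + 31.82% × €3,445.00 = €3,223.40
Supplemental (31.2% flat on bonus): 31.2% × €500.00 = €156.00
Total territorial income tax: €3,223.40 + €156.00 = €3,379.40

€3,379.40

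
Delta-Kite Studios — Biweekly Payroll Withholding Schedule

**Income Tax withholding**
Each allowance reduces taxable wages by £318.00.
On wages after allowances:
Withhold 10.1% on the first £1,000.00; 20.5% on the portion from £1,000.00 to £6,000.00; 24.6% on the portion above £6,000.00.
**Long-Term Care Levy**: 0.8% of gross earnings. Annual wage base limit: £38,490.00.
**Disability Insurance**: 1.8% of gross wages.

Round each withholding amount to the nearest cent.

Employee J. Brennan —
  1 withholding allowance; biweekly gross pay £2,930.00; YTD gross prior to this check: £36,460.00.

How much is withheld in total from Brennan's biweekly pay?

Income Tax: taxable = £2,930.00 − 1×£318.00 = £2,612.00
  £101.00 + 20.5% × (£2,612.00 − £1,000.00) = £101.00 + 20.5% × £1,612.00 = £431.46
Long-Term Care Levy: cap £38,490.00 − YTD £36,460.00 = £2,030.00 subject; 0.8% × £2,030.00 = £16.24
Disability Insurance: 1.8% × £2,930.00 = £52.74
Total: £431.46 + £16.24 + £52.74 = £500.44

£500.44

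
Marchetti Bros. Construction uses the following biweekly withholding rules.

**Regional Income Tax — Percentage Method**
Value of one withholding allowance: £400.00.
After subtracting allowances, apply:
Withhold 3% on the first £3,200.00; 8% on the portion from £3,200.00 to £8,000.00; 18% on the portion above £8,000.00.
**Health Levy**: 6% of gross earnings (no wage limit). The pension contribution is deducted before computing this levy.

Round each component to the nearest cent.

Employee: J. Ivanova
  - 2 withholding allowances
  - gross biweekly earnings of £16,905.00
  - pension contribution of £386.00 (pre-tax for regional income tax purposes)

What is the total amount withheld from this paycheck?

£2,860.56

Regional Income Tax: taxable = £16,905.00 − £386.00 − 2×£400.00 = £15,719.00
  £480.00 + 18% × (£15,719.00 − £8,000.00) = £480.00 + 18% × £7,719.00 = £1,869.42
Health Levy: 6% × £16,519.00 = £991.14
Total: £1,869.42 + £991.14 = £2,860.56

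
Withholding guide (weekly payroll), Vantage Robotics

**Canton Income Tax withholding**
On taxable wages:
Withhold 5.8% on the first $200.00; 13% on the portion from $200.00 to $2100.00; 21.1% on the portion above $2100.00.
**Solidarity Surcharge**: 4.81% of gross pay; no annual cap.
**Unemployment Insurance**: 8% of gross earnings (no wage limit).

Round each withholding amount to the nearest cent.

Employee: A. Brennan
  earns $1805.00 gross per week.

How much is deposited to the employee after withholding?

$1353.53

Canton Income Tax: taxable = $1805.00
  $11.60 + 13% × ($1805.00 − $200.00) = $11.60 + 13% × $1605.00 = $220.25
Solidarity Surcharge: 4.81% × $1805.00 = $86.82
Unemployment Insurance: 8% × $1805.00 = $144.40
Total withheld: $220.25 + $86.82 + $144.40 = $451.47
Net pay: $1805.00 − $451.47 = $1353.53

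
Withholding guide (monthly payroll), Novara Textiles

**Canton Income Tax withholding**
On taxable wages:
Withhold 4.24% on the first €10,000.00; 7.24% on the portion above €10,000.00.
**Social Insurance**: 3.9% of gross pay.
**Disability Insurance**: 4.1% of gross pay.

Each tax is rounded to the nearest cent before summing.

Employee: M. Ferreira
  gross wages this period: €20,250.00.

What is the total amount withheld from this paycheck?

Canton Income Tax: taxable = €20,250.00
  €424.00 + 7.24% × (€20,250.00 − €10,000.00) = €424.00 + 7.24% × €10,250.00 = €1,166.10
Social Insurance: 3.9% × €20,250.00 = €789.75
Disability Insurance: 4.1% × €20,250.00 = €830.25
Total: €1,166.10 + €789.75 + €830.25 = €2,786.10

€2,786.10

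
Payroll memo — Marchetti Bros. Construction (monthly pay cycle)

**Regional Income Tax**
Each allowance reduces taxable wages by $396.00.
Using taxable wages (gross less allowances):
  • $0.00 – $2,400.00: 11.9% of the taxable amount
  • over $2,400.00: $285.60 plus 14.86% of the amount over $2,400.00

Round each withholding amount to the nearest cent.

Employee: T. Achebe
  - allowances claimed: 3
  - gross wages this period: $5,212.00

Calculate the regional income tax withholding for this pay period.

Regional Income Tax: taxable = $5,212.00 − 3×$396.00 = $4,024.00
  $285.60 + 14.86% × ($4,024.00 − $2,400.00) = $285.60 + 14.86% × $1,624.00 = $526.93

$526.93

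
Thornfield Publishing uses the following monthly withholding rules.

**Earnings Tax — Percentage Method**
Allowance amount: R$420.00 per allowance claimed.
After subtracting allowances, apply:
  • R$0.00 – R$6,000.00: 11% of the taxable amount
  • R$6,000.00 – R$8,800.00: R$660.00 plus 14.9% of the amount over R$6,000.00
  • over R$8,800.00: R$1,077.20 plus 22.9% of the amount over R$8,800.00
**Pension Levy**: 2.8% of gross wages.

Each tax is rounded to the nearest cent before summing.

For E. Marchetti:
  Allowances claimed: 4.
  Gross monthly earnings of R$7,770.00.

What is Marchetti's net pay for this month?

Earnings Tax: taxable = R$7,770.00 − 4×R$420.00 = R$6,090.00
  R$660.00 + 14.9% × (R$6,090.00 − R$6,000.00) = R$660.00 + 14.9% × R$90.00 = R$673.41
Pension Levy: 2.8% × R$7,770.00 = R$217.56
Total withheld: R$673.41 + R$217.56 = R$890.97
Net pay: R$7,770.00 − R$890.97 = R$6,879.03

R$6,879.03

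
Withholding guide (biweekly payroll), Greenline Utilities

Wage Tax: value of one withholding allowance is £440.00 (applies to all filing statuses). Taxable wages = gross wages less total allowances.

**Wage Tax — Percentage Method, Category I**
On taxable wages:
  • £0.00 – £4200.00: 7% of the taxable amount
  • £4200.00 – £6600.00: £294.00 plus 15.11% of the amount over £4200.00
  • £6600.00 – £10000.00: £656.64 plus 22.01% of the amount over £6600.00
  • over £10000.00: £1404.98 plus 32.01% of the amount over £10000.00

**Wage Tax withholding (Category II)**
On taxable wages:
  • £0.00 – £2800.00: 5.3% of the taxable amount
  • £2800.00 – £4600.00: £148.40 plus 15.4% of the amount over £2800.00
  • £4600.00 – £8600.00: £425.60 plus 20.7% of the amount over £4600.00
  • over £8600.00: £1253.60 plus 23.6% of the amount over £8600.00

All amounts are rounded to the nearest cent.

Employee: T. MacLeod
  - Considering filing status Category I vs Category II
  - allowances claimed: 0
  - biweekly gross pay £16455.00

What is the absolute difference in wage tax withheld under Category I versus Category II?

£363.85

Wage Tax (Category I): taxable = £16455.00
  £1404.98 + 32.01% × (£16455.00 − £10000.00) = £1404.98 + 32.01% × £6455.00 = £3471.23
Wage Tax (Category II): taxable = £16455.00
  £1253.60 + 23.6% × (£16455.00 − £8600.00) = £1253.60 + 23.6% × £7855.00 = £3107.38
Difference: |£3471.23 − £3107.38| = £363.85 (higher under Category I)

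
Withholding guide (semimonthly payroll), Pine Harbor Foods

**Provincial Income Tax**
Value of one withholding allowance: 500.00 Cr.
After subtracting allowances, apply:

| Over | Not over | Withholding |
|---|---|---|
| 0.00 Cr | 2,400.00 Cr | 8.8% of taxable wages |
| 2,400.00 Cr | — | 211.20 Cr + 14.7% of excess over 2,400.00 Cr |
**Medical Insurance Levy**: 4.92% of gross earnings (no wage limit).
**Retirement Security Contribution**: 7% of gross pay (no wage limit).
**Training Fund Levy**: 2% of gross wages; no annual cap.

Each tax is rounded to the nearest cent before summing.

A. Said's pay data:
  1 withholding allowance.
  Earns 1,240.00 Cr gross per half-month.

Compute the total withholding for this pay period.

Provincial Income Tax: taxable = 1,240.00 Cr − 1×500.00 Cr = 740.00 Cr
  8.8% × 740.00 Cr = 65.12 Cr
Medical Insurance Levy: 4.92% × 1,240.00 Cr = 61.01 Cr
Retirement Security Contribution: 7% × 1,240.00 Cr = 86.80 Cr
Training Fund Levy: 2% × 1,240.00 Cr = 24.80 Cr
Total: 65.12 Cr + 61.01 Cr + 86.80 Cr + 24.80 Cr = 237.73 Cr

237.73 Cr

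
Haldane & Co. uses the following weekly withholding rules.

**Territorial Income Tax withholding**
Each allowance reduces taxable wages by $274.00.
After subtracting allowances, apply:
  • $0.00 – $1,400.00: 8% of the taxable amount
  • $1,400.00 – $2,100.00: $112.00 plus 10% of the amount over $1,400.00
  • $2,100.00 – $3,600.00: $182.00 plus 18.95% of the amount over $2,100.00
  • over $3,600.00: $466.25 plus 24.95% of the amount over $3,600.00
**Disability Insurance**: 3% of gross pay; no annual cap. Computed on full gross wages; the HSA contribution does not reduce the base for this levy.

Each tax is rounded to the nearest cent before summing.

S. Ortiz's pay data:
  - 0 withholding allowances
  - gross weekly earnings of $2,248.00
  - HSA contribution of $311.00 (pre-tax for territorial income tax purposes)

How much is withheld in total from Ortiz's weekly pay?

$233.14

Territorial Income Tax: taxable = $2,248.00 − $311.00 = $1,937.00
  $112.00 + 10% × ($1,937.00 − $1,400.00) = $112.00 + 10% × $537.00 = $165.70
Disability Insurance: 3% × $2,248.00 = $67.44
Total: $165.70 + $67.44 = $233.14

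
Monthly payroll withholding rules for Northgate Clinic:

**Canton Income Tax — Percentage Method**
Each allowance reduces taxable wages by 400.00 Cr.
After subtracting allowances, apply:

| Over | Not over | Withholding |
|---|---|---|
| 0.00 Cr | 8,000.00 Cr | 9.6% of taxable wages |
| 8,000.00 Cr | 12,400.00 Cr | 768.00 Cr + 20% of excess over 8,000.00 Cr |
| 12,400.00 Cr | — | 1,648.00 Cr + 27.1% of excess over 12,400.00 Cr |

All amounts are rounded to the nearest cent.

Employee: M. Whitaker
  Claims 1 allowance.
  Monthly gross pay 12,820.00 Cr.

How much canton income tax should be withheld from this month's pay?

1,653.42 Cr

Canton Income Tax: taxable = 12,820.00 Cr − 1×400.00 Cr = 12,420.00 Cr
  1,648.00 Cr + 27.1% × (12,420.00 Cr − 12,400.00 Cr) = 1,648.00 Cr + 27.1% × 20.00 Cr = 1,653.42 Cr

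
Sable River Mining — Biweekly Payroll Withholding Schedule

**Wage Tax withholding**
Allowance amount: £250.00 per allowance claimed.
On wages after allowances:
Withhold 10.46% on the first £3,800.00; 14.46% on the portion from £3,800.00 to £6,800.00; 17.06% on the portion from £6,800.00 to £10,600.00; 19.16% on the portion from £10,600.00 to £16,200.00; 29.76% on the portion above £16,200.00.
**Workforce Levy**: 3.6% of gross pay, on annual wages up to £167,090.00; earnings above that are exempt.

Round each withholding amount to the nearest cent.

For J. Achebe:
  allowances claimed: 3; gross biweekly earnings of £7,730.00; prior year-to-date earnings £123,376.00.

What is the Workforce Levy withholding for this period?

£278.28

Workforce Levy: 3.6% × £7,730.00 = £278.28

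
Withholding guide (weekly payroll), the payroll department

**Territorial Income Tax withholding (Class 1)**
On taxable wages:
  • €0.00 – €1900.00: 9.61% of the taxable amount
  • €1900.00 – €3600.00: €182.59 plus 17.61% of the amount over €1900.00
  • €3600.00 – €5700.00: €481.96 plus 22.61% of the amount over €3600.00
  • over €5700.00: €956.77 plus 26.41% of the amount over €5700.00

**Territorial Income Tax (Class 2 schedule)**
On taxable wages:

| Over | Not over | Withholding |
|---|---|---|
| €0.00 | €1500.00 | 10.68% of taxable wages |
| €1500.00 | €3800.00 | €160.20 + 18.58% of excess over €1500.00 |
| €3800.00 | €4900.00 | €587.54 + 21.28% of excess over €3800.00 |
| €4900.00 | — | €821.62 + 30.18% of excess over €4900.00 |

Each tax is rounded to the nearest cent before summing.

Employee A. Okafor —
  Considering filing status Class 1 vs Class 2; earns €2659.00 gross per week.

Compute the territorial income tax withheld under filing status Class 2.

Territorial Income Tax (Class 2): taxable = €2659.00
  €160.20 + 18.58% × (€2659.00 − €1500.00) = €160.20 + 18.58% × €1159.00 = €375.54

€375.54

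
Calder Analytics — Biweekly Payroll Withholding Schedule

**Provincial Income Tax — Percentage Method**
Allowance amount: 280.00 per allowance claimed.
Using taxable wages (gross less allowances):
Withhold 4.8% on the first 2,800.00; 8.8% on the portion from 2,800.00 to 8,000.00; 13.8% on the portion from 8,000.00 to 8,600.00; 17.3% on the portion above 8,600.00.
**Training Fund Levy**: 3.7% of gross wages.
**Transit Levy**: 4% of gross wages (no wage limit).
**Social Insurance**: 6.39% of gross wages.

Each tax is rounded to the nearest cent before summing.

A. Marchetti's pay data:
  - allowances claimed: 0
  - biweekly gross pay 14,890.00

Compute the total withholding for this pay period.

Provincial Income Tax: taxable = 14,890.00
  674.80 + 17.3% × (14,890.00 − 8,600.00) = 674.80 + 17.3% × 6,290.00 = 1,762.97
Training Fund Levy: 3.7% × 14,890.00 = 550.93
Transit Levy: 4% × 14,890.00 = 595.60
Social Insurance: 6.39% × 14,890.00 = 951.47
Total: 1,762.97 + 550.93 + 595.60 + 951.47 = 3,860.97

3,860.97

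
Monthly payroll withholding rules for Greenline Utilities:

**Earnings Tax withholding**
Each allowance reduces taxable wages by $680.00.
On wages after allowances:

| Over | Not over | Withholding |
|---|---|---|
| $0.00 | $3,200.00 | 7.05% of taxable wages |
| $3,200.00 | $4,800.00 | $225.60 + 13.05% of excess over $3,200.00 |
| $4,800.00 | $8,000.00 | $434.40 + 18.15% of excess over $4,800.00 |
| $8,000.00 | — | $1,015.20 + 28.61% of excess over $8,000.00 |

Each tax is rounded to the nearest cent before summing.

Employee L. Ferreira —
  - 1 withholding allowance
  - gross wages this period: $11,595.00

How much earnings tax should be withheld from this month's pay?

Earnings Tax: taxable = $11,595.00 − 1×$680.00 = $10,915.00
  $1,015.20 + 28.61% × ($10,915.00 − $8,000.00) = $1,015.20 + 28.61% × $2,915.00 = $1,849.18

$1,849.18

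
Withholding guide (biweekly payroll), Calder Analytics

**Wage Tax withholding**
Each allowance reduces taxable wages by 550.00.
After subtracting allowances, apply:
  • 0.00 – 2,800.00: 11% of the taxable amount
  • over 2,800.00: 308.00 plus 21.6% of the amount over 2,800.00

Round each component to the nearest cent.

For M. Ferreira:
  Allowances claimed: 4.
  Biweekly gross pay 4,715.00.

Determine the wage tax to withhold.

Wage Tax: taxable = 4,715.00 − 4×550.00 = 2,515.00
  11% × 2,515.00 = 276.65

276.65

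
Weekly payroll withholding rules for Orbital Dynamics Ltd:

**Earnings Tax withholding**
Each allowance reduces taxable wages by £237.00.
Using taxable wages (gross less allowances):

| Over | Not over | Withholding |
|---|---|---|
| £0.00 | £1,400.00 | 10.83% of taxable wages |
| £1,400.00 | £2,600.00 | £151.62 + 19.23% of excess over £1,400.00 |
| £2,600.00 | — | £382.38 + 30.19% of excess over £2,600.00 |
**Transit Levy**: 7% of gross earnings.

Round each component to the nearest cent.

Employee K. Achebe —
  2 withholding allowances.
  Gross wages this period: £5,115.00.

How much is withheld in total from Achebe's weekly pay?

Earnings Tax: taxable = £5,115.00 − 2×£237.00 = £4,641.00
  £382.38 + 30.19% × (£4,641.00 − £2,600.00) = £382.38 + 30.19% × £2,041.00 = £998.56
Transit Levy: 7% × £5,115.00 = £358.05
Total: £998.56 + £358.05 = £1,356.61

£1,356.61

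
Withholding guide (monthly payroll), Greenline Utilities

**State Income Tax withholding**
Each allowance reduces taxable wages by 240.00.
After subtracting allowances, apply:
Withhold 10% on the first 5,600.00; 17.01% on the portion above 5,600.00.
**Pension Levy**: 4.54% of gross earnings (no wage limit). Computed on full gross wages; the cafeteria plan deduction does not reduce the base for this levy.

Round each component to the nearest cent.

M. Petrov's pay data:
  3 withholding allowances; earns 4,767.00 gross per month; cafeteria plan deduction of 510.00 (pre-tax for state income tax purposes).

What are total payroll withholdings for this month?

570.12

State Income Tax: taxable = 4,767.00 − 510.00 − 3×240.00 = 3,537.00
  10% × 3,537.00 = 353.70
Pension Levy: 4.54% × 4,767.00 = 216.42
Total: 353.70 + 216.42 = 570.12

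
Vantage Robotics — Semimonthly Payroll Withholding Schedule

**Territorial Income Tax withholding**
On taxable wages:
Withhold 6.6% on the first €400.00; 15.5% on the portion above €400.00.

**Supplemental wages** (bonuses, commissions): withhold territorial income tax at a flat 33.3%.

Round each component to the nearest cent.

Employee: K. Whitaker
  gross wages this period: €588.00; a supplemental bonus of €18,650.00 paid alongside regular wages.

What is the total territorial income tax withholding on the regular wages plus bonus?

€6,265.99

Territorial Income Tax: taxable = €588.00
  €26.40 + 15.5% × (€588.00 − €400.00) = €26.40 + 15.5% × €188.00 = €55.54
Supplemental (33.3% flat on bonus): 33.3% × €18,650.00 = €6,210.45
Total territorial income tax: €55.54 + €6,210.45 = €6,265.99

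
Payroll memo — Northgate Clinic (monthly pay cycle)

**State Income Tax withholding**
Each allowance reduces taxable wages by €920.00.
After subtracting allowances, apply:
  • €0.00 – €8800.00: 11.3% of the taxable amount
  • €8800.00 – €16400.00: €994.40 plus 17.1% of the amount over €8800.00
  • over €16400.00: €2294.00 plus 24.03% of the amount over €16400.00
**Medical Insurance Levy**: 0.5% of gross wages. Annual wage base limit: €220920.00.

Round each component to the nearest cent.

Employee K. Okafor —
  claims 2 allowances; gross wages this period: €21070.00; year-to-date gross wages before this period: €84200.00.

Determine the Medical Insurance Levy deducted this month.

Medical Insurance Levy: 0.5% × €21070.00 = €105.35

€105.35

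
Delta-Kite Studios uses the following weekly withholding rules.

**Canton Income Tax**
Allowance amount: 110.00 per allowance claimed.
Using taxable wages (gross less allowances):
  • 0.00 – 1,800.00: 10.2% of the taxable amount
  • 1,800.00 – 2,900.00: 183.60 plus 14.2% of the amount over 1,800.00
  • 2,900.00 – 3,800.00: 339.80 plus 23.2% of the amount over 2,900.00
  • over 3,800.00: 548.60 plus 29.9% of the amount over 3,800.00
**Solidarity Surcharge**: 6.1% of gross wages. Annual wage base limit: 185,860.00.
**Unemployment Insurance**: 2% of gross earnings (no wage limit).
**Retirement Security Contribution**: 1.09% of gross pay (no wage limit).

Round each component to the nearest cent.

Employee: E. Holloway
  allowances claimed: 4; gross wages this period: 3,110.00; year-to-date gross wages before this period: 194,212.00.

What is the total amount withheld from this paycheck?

Canton Income Tax: taxable = 3,110.00 − 4×110.00 = 2,670.00
  183.60 + 14.2% × (2,670.00 − 1,800.00) = 183.60 + 14.2% × 870.00 = 307.14
Solidarity Surcharge: YTD 194,212.00 ≥ cap 185,860.00 → 0.00
Unemployment Insurance: 2% × 3,110.00 = 62.20
Retirement Security Contribution: 1.09% × 3,110.00 = 33.90
Total: 307.14 + 0.00 + 62.20 + 33.90 = 403.24

403.24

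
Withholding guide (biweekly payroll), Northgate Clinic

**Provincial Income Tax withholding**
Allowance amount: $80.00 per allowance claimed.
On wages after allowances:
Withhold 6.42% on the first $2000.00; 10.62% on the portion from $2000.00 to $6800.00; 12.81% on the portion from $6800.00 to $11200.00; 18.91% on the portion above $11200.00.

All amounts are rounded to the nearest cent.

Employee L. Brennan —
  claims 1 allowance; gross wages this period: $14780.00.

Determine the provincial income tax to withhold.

$1863.65

Provincial Income Tax: taxable = $14780.00 − 1×$80.00 = $14700.00
  $1201.80 + 18.91% × ($14700.00 − $11200.00) = $1201.80 + 18.91% × $3500.00 = $1863.65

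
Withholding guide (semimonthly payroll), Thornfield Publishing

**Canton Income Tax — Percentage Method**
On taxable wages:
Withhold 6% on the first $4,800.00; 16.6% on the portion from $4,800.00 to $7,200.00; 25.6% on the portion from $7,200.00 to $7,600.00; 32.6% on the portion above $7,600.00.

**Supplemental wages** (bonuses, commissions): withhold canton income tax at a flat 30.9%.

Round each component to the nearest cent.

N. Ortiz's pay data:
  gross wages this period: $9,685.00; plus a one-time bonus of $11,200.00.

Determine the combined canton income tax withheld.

$4,929.31

Canton Income Tax: taxable = $9,685.00
  $788.80 + 32.6% × ($9,685.00 − $7,600.00) = $788.80 + 32.6% × $2,085.00 = $1,468.51
Supplemental (30.9% flat on bonus): 30.9% × $11,200.00 = $3,460.80
Total canton income tax: $1,468.51 + $3,460.80 = $4,929.31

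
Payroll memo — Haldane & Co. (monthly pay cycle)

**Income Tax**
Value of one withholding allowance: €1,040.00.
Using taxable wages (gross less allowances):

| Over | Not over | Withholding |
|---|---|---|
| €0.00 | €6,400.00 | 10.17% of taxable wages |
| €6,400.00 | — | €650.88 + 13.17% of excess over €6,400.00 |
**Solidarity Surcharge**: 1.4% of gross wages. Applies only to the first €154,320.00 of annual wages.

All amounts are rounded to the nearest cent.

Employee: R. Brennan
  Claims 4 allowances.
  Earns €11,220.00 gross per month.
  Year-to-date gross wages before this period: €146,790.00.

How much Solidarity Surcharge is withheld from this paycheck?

Solidarity Surcharge: cap €154,320.00 − YTD €146,790.00 = €7,530.00 subject; 1.4% × €7,530.00 = €105.42

€105.42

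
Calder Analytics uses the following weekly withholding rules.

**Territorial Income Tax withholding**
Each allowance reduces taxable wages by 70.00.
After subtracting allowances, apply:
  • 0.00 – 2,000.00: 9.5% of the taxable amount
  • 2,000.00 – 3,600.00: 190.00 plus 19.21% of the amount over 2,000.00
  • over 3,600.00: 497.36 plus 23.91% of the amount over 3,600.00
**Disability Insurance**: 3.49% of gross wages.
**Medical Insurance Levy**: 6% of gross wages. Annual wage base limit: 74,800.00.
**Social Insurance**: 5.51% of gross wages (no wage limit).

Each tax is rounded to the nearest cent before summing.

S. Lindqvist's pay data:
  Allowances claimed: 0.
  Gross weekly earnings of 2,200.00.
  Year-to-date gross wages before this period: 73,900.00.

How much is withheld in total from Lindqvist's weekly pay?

480.42

Territorial Income Tax: taxable = 2,200.00
  190.00 + 19.21% × (2,200.00 − 2,000.00) = 190.00 + 19.21% × 200.00 = 228.42
Disability Insurance: 3.49% × 2,200.00 = 76.78
Medical Insurance Levy: cap 74,800.00 − YTD 73,900.00 = 900.00 subject; 6% × 900.00 = 54.00
Social Insurance: 5.51% × 2,200.00 = 121.22
Total: 228.42 + 76.78 + 54.00 + 121.22 = 480.42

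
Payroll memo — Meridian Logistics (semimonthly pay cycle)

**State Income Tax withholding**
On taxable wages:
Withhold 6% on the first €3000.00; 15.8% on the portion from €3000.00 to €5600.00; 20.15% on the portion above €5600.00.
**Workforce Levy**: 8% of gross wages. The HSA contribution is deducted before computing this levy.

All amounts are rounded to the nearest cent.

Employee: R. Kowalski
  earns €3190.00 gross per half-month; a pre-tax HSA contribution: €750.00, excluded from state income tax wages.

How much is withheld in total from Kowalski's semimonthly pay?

€341.60

State Income Tax: taxable = €3190.00 − €750.00 = €2440.00
  6% × €2440.00 = €146.40
Workforce Levy: 8% × €2440.00 = €195.20
Total: €146.40 + €195.20 = €341.60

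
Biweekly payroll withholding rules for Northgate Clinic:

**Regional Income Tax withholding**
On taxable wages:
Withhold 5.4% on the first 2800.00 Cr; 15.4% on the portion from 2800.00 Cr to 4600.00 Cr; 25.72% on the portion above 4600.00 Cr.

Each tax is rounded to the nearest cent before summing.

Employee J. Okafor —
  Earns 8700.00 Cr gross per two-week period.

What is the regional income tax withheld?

Regional Income Tax: taxable = 8700.00 Cr
  428.40 Cr + 25.72% × (8700.00 Cr − 4600.00 Cr) = 428.40 Cr + 25.72% × 4100.00 Cr = 1482.92 Cr

1482.92 Cr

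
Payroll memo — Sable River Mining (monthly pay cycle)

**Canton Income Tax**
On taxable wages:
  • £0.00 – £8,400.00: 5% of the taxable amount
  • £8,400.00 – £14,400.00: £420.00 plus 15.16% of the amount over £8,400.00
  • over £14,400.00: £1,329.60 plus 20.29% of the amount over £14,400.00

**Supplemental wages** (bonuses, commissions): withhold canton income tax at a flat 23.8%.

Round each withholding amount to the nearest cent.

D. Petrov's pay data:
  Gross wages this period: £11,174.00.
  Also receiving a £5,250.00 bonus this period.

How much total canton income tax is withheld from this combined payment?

£2,090.04

Canton Income Tax: taxable = £11,174.00
  £420.00 + 15.16% × (£11,174.00 − £8,400.00) = £420.00 + 15.16% × £2,774.00 = £840.54
Supplemental (23.8% flat on bonus): 23.8% × £5,250.00 = £1,249.50
Total canton income tax: £840.54 + £1,249.50 = £2,090.04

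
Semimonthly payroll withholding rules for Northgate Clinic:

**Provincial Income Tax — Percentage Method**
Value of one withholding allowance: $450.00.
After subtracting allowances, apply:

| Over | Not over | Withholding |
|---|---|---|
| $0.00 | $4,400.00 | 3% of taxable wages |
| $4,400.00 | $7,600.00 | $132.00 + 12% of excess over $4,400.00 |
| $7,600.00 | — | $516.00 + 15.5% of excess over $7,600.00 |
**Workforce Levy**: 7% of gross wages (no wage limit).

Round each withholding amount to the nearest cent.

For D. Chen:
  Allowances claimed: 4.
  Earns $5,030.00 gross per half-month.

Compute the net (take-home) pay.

$4,581.00

Provincial Income Tax: taxable = $5,030.00 − 4×$450.00 = $3,230.00
  3% × $3,230.00 = $96.90
Workforce Levy: 7% × $5,030.00 = $352.10
Total withheld: $96.90 + $352.10 = $449.00
Net pay: $5,030.00 − $449.00 = $4,581.00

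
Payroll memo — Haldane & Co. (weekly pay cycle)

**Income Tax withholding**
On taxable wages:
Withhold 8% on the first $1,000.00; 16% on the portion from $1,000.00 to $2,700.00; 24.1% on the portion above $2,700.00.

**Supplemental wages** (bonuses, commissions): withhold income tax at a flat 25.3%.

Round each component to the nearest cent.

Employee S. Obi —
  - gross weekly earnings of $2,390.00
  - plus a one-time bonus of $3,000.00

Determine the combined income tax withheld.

Income Tax: taxable = $2,390.00
  $80.00 + 16% × ($2,390.00 − $1,000.00) = $80.00 + 16% × $1,390.00 = $302.40
Supplemental (25.3% flat on bonus): 25.3% × $3,000.00 = $759.00
Total income tax: $302.40 + $759.00 = $1,061.40

$1,061.40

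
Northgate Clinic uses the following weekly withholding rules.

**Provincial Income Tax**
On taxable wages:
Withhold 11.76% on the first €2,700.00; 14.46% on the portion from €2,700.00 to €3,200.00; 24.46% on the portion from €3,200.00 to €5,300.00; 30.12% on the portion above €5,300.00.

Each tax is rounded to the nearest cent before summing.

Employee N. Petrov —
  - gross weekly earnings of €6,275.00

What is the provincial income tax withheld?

€1,197.15

Provincial Income Tax: taxable = €6,275.00
  €903.48 + 30.12% × (€6,275.00 − €5,300.00) = €903.48 + 30.12% × €975.00 = €1,197.15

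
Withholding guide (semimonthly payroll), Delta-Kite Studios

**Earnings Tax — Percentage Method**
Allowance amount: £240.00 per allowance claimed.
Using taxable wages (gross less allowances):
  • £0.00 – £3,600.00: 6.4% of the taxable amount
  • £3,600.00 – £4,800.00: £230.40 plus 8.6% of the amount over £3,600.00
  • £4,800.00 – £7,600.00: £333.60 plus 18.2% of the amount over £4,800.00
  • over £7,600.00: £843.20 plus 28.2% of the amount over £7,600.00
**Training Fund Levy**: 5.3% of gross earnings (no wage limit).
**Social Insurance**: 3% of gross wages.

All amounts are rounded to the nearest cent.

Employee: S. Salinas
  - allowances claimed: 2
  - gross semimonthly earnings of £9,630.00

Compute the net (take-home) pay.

£7,550.41

Earnings Tax: taxable = £9,630.00 − 2×£240.00 = £9,150.00
  £843.20 + 28.2% × (£9,150.00 − £7,600.00) = £843.20 + 28.2% × £1,550.00 = £1,280.30
Training Fund Levy: 5.3% × £9,630.00 = £510.39
Social Insurance: 3% × £9,630.00 = £288.90
Total withheld: £1,280.30 + £510.39 + £288.90 = £2,079.59
Net pay: £9,630.00 − £2,079.59 = £7,550.41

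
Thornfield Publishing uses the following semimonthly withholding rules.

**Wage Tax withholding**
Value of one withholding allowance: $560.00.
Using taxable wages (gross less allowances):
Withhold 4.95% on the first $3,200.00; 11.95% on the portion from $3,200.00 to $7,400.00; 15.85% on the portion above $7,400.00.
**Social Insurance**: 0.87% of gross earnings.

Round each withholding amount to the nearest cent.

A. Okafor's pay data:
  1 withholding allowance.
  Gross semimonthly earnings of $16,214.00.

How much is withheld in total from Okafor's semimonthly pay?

Wage Tax: taxable = $16,214.00 − 1×$560.00 = $15,654.00
  $660.30 + 15.85% × ($15,654.00 − $7,400.00) = $660.30 + 15.85% × $8,254.00 = $1,968.56
Social Insurance: 0.87% × $16,214.00 = $141.06
Total: $1,968.56 + $141.06 = $2,109.62

$2,109.62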